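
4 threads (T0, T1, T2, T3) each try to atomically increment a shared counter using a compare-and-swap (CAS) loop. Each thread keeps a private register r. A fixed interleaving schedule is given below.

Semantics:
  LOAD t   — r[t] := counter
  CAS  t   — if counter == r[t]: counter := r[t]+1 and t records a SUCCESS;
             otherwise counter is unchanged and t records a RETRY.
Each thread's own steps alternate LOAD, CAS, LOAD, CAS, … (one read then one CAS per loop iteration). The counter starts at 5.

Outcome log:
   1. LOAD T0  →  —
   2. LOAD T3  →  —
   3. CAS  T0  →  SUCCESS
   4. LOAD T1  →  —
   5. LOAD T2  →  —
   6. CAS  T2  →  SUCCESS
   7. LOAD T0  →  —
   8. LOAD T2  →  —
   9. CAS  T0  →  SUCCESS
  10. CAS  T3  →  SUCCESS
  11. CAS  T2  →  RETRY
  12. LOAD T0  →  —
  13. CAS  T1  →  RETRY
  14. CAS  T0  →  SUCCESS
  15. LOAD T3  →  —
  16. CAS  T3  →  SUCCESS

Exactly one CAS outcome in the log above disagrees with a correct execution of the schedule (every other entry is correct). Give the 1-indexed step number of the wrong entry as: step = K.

Reference trace:
[1] T0.load  rd  (counter 5, T0.r 5)
[2] T3.load  rd  (counter 5, T3.r 5)
[3] T0.cas  hit  (counter 6, T0.r 5)
[4] T1.load  rd  (counter 6, T1.r 6)
[5] T2.load  rd  (counter 6, T2.r 6)
[6] T2.cas  hit  (counter 7, T2.r 6)
[7] T0.load  rd  (counter 7, T0.r 7)
[8] T2.load  rd  (counter 7, T2.r 7)
[9] T0.cas  hit  (counter 8, T0.r 7)
[10] T3.cas  miss  (counter 8, T3.r 5)
[11] T2.cas  miss  (counter 8, T2.r 7)
[12] T0.load  rd  (counter 8, T0.r 8)
[13] T1.cas  miss  (counter 8, T1.r 6)
[14] T0.cas  hit  (counter 9, T0.r 8)
[15] T3.load  rd  (counter 9, T3.r 9)
[16] T3.cas  hit  (counter 10, T3.r 9)
Mismatch at 10.

step = 10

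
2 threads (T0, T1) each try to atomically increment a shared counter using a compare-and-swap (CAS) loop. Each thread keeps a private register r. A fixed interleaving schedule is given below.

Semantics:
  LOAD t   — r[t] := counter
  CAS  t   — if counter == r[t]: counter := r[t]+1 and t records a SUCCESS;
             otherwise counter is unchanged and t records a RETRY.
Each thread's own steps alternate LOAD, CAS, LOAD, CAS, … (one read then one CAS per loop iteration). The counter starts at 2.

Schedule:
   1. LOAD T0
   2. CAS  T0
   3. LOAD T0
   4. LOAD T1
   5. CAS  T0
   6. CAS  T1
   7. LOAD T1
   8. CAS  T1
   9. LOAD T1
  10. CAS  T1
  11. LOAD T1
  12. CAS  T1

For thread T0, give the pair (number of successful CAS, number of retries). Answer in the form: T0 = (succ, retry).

T0 = (2, 0)

1. LOAD T0 → mem=2 r[T0]=2 [LOAD]
2. CAS T0 → mem=3 r[T0]=2 [OK]
3. LOAD T0 → mem=3 r[T0]=3 [LOAD]
4. LOAD T1 → mem=3 r[T1]=3 [LOAD]
5. CAS T0 → mem=4 r[T0]=3 [OK]
6. CAS T1 → mem=4 r[T1]=3 [RETRY]
7. LOAD T1 → mem=4 r[T1]=4 [LOAD]
8. CAS T1 → mem=5 r[T1]=4 [OK]
9. LOAD T1 → mem=5 r[T1]=5 [LOAD]
10. CAS T1 → mem=6 r[T1]=5 [OK]
11. LOAD T1 → mem=6 r[T1]=6 [LOAD]
12. CAS T1 → mem=7 r[T1]=6 [OK]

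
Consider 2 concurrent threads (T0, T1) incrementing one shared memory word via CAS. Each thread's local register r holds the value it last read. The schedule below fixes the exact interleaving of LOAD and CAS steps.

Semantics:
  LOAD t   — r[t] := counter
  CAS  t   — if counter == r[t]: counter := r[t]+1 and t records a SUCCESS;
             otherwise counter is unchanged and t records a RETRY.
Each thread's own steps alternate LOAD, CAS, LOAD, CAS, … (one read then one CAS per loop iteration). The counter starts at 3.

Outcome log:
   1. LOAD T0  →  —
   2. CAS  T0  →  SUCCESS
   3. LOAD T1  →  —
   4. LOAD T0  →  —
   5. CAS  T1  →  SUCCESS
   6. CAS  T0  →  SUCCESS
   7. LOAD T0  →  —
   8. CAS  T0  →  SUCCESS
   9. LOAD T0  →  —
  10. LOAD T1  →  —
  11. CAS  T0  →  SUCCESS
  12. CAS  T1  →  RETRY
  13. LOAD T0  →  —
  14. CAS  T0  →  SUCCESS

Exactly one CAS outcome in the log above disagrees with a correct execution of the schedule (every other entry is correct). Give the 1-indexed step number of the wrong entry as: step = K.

Correct run:
1. LOAD T0 → mem=3 r[T0]=3 [LOAD]
2. CAS T0 → mem=4 r[T0]=3 [OK]
3. LOAD T1 → mem=4 r[T1]=4 [LOAD]
4. LOAD T0 → mem=4 r[T0]=4 [LOAD]
5. CAS T1 → mem=5 r[T1]=4 [OK]
6. CAS T0 → mem=5 r[T0]=4 [RETRY]
7. LOAD T0 → mem=5 r[T0]=5 [LOAD]
8. CAS T0 → mem=6 r[T0]=5 [OK]
9. LOAD T0 → mem=6 r[T0]=6 [LOAD]
10. LOAD T1 → mem=6 r[T1]=6 [LOAD]
11. CAS T0 → mem=7 r[T0]=6 [OK]
12. CAS T1 → mem=7 r[T1]=6 [RETRY]
13. LOAD T0 → mem=7 r[T0]=7 [LOAD]
14. CAS T0 → mem=8 r[T0]=7 [OK]
Mismatch at 6.

step = 6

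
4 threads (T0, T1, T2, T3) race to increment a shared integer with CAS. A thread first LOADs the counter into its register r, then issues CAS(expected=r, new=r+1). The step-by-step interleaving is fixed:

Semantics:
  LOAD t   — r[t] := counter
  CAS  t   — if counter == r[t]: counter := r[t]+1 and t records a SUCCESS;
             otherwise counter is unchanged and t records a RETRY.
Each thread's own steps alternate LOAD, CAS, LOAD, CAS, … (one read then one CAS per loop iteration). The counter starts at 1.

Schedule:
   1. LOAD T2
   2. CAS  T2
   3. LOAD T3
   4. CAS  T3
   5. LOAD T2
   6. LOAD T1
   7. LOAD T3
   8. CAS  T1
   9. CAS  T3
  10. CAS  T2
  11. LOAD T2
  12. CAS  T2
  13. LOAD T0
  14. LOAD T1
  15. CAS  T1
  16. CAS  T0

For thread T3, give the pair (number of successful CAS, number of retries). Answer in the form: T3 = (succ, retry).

   1) LOAD T2:  M=1  r_T2=1
   2) CAS  T2:  M=2  r_T2=1 ✓
   3) LOAD T3:  M=2  r_T3=2
   4) CAS  T3:  M=3  r_T3=2 ✓
   5) LOAD T2:  M=3  r_T2=3
   6) LOAD T1:  M=3  r_T1=3
   7) LOAD T3:  M=3  r_T3=3
   8) CAS  T1:  M=4  r_T1=3 ✓
   9) CAS  T3:  M=4  r_T3=3 ✗
  10) CAS  T2:  M=4  r_T2=3 ✗
  11) LOAD T2:  M=4  r_T2=4
  12) CAS  T2:  M=5  r_T2=4 ✓
  13) LOAD T0:  M=5  r_T0=5
  14) LOAD T1:  M=5  r_T1=5
  15) CAS  T1:  M=6  r_T1=5 ✓
  16) CAS  T0:  M=6  r_T0=5 ✗

T3 = (1, 1)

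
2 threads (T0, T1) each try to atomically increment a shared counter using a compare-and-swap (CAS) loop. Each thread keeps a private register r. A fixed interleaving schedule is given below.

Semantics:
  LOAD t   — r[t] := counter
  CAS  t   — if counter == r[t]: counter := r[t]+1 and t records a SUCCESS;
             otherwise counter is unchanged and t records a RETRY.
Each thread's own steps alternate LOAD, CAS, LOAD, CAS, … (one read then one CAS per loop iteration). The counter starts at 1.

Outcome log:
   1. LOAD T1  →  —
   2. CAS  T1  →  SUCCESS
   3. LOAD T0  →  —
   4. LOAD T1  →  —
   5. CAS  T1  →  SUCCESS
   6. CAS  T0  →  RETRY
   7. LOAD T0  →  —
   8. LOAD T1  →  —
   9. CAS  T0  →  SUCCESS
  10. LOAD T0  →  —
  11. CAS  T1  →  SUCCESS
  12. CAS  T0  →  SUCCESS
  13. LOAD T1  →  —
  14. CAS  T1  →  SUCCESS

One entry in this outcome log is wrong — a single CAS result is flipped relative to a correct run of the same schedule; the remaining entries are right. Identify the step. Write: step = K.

step = 11

Reference trace:
step 1: T1 LOAD ⇒ load; ctr=1 reg=1
step 2: T1 CAS ⇒ ok; ctr=2 reg=1
step 3: T0 LOAD ⇒ load; ctr=2 reg=2
step 4: T1 LOAD ⇒ load; ctr=2 reg=2
step 5: T1 CAS ⇒ ok; ctr=3 reg=2
step 6: T0 CAS ⇒ retry; ctr=3 reg=2
step 7: T0 LOAD ⇒ load; ctr=3 reg=3
step 8: T1 LOAD ⇒ load; ctr=3 reg=3
step 9: T0 CAS ⇒ ok; ctr=4 reg=3
step 10: T0 LOAD ⇒ load; ctr=4 reg=4
step 11: T1 CAS ⇒ retry; ctr=4 reg=3
step 12: T0 CAS ⇒ ok; ctr=5 reg=4
step 13: T1 LOAD ⇒ load; ctr=5 reg=5
step 14: T1 CAS ⇒ ok; ctr=6 reg=5
Log disagrees first at step 11.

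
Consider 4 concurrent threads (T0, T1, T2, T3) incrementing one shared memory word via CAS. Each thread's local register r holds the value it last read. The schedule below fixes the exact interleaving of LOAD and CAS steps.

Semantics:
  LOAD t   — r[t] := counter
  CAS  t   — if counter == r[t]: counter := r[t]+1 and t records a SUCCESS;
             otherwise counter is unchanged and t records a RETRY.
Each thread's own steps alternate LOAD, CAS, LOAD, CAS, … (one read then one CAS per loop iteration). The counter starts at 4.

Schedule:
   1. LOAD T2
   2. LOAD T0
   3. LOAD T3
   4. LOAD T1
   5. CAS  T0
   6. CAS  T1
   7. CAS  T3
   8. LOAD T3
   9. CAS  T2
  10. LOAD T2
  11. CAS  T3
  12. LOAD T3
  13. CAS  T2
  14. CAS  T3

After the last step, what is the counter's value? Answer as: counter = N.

counter = 7

   1) LOAD T2:  M=4  r_T2=4
   2) LOAD T0:  M=4  r_T0=4
   3) LOAD T3:  M=4  r_T3=4
   4) LOAD T1:  M=4  r_T1=4
   5) CAS  T0:  M=5  r_T0=4 ✓
   6) CAS  T1:  M=5  r_T1=4 ✗
   7) CAS  T3:  M=5  r_T3=4 ✗
   8) LOAD T3:  M=5  r_T3=5
   9) CAS  T2:  M=5  r_T2=4 ✗
  10) LOAD T2:  M=5  r_T2=5
  11) CAS  T3:  M=6  r_T3=5 ✓
  12) LOAD T3:  M=6  r_T3=6
  13) CAS  T2:  M=6  r_T2=5 ✗
  14) CAS  T3:  M=7  r_T3=6 ✓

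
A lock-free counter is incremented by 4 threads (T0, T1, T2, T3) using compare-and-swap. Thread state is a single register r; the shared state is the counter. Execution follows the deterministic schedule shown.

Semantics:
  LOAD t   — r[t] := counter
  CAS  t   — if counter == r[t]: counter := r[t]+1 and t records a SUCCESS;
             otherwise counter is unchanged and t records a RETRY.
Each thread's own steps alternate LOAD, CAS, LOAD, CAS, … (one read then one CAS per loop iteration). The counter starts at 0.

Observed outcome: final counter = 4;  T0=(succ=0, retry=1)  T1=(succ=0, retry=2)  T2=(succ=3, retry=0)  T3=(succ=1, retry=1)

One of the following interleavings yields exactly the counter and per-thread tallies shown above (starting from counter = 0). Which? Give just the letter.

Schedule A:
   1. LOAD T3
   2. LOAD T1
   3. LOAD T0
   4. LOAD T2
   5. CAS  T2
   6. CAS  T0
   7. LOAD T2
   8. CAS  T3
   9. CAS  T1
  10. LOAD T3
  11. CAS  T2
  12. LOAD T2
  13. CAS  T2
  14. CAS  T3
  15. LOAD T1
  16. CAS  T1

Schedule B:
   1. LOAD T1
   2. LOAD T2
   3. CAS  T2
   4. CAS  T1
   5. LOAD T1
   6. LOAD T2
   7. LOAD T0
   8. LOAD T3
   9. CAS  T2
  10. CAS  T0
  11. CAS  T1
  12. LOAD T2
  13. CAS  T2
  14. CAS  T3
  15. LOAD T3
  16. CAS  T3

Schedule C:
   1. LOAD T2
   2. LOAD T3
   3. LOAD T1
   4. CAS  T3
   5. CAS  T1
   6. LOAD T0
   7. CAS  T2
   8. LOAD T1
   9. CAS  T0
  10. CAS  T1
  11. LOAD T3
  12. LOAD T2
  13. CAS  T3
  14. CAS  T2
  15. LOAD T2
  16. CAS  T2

Simulating candidate B:
[1] T1.load  rd  (counter 0, T1.r 0)
[2] T2.load  rd  (counter 0, T2.r 0)
[3] T2.cas  hit  (counter 1, T2.r 0)
[4] T1.cas  miss  (counter 1, T1.r 0)
[5] T1.load  rd  (counter 1, T1.r 1)
[6] T2.load  rd  (counter 1, T2.r 1)
[7] T0.load  rd  (counter 1, T0.r 1)
[8] T3.load  rd  (counter 1, T3.r 1)
[9] T2.cas  hit  (counter 2, T2.r 1)
[10] T0.cas  miss  (counter 2, T0.r 1)
[11] T1.cas  miss  (counter 2, T1.r 1)
[12] T2.load  rd  (counter 2, T2.r 2)
[13] T2.cas  hit  (counter 3, T2.r 2)
[14] T3.cas  miss  (counter 3, T3.r 1)
[15] T3.load  rd  (counter 3, T3.r 3)
[16] T3.cas  hit  (counter 4, T3.r 3)

B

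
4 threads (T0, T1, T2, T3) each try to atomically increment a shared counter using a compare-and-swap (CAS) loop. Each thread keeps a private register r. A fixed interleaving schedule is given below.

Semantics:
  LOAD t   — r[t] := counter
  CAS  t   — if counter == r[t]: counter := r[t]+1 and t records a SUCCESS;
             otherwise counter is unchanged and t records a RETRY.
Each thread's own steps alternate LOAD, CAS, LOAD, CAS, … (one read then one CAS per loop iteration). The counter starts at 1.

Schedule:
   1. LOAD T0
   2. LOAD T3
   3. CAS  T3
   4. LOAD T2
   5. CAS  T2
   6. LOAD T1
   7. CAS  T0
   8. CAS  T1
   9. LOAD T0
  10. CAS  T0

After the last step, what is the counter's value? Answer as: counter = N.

counter = 5

1. LOAD T0 → mem=1 r[T0]=1 [LOAD]
2. LOAD T3 → mem=1 r[T3]=1 [LOAD]
3. CAS T3 → mem=2 r[T3]=1 [OK]
4. LOAD T2 → mem=2 r[T2]=2 [LOAD]
5. CAS T2 → mem=3 r[T2]=2 [OK]
6. LOAD T1 → mem=3 r[T1]=3 [LOAD]
7. CAS T0 → mem=3 r[T0]=1 [RETRY]
8. CAS T1 → mem=4 r[T1]=3 [OK]
9. LOAD T0 → mem=4 r[T0]=4 [LOAD]
10. CAS T0 → mem=5 r[T0]=4 [OK]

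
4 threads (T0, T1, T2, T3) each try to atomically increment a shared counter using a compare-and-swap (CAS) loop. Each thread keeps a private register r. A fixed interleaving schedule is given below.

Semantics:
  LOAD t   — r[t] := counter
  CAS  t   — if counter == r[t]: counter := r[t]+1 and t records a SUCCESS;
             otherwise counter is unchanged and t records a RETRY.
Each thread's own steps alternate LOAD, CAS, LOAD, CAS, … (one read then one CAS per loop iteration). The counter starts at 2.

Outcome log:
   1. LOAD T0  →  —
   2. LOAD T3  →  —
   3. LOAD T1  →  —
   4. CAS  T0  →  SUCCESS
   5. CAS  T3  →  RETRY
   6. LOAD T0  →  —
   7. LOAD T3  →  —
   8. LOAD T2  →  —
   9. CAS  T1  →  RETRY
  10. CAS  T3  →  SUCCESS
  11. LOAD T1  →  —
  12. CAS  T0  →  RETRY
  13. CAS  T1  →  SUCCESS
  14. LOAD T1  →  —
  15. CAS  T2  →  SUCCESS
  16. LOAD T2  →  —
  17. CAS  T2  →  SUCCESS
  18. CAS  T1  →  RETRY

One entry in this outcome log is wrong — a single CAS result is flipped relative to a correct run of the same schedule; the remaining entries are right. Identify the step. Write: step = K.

step = 15

Re-executing:
T0 LOAD — after: cnt=2, r=2 — load
T3 LOAD — after: cnt=2, r=2 — load
T1 LOAD — after: cnt=2, r=2 — load
T0 CAS — after: cnt=3, r=2 — ok
T3 CAS — after: cnt=3, r=2 — retry
T0 LOAD — after: cnt=3, r=3 — load
T3 LOAD — after: cnt=3, r=3 — load
T2 LOAD — after: cnt=3, r=3 — load
T1 CAS — after: cnt=3, r=2 — retry
T3 CAS — after: cnt=4, r=3 — ok
T1 LOAD — after: cnt=4, r=4 — load
T0 CAS — after: cnt=4, r=3 — retry
T1 CAS — after: cnt=5, r=4 — ok
T1 LOAD — after: cnt=5, r=5 — load
T2 CAS — after: cnt=5, r=3 — retry
T2 LOAD — after: cnt=5, r=5 — load
T2 CAS — after: cnt=6, r=5 — ok
T1 CAS — after: cnt=6, r=5 — retry
Flip is step 15.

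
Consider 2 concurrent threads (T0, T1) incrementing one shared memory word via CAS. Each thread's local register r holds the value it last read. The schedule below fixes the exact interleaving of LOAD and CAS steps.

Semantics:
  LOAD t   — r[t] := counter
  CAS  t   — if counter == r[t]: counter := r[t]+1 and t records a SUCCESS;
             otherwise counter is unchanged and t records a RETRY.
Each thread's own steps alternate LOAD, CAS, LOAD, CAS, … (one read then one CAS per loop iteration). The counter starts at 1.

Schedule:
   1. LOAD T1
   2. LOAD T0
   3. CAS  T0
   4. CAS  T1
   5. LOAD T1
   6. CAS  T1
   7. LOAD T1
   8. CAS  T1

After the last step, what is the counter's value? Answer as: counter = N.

counter = 4

[1] T1.load  rd  (counter 1, T1.r 1)
[2] T0.load  rd  (counter 1, T0.r 1)
[3] T0.cas  hit  (counter 2, T0.r 1)
[4] T1.cas  miss  (counter 2, T1.r 1)
[5] T1.load  rd  (counter 2, T1.r 2)
[6] T1.cas  hit  (counter 3, T1.r 2)
[7] T1.load  rd  (counter 3, T1.r 3)
[8] T1.cas  hit  (counter 4, T1.r 3)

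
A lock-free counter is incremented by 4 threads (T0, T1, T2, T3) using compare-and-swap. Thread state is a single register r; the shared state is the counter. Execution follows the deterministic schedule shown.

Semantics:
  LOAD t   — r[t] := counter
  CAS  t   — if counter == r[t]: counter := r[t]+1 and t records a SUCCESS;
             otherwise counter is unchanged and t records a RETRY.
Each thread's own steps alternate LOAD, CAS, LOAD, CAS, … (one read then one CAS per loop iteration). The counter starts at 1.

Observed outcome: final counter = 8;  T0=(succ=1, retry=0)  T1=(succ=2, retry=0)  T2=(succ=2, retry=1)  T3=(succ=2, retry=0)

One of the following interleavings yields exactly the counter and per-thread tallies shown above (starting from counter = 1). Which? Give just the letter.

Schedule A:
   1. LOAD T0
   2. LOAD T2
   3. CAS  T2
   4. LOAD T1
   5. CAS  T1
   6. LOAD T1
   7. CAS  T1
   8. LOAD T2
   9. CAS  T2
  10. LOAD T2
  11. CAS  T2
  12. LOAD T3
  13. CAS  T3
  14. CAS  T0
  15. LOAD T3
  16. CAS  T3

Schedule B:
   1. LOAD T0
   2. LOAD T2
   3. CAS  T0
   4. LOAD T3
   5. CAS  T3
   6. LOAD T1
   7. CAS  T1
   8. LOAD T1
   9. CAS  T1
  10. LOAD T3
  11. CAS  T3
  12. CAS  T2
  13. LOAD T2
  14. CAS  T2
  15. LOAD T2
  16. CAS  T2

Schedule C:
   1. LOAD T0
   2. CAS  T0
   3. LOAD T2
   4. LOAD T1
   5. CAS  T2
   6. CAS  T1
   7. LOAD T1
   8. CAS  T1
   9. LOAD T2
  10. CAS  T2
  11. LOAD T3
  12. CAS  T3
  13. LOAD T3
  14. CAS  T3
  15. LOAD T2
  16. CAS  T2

B

Simulating candidate B:
#1 T0 reads 1
#2 T2 reads 1
#3 T0 CAS(1→2) writes; counter now 2
#4 T3 reads 2
#5 T3 CAS(2→3) writes; counter now 3
#6 T1 reads 3
#7 T1 CAS(3→4) writes; counter now 4
#8 T1 reads 4
#9 T1 CAS(4→5) writes; counter now 5
#10 T3 reads 5
#11 T3 CAS(5→6) writes; counter now 6
#12 T2 CAS(1→2) fails; counter now 6
#13 T2 reads 6
#14 T2 CAS(6→7) writes; counter now 7
#15 T2 reads 7
#16 T2 CAS(7→8) writes; counter now 8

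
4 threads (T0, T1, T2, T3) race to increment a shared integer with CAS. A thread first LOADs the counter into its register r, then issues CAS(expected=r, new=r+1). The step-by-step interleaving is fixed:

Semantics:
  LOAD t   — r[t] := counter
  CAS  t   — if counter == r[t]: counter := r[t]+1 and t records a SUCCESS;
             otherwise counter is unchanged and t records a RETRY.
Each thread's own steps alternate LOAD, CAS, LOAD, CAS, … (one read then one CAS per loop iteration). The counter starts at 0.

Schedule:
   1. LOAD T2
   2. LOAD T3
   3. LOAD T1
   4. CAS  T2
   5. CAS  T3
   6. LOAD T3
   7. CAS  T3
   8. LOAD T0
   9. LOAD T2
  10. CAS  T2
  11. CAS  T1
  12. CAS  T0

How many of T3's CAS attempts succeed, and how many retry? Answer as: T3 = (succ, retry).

T3 = (1, 1)

   1) LOAD T2:  M=0  r_T2=0
   2) LOAD T3:  M=0  r_T3=0
   3) LOAD T1:  M=0  r_T1=0
   4) CAS  T2:  M=1  r_T2=0 ✓
   5) CAS  T3:  M=1  r_T3=0 ✗
   6) LOAD T3:  M=1  r_T3=1
   7) CAS  T3:  M=2  r_T3=1 ✓
   8) LOAD T0:  M=2  r_T0=2
   9) LOAD T2:  M=2  r_T2=2
  10) CAS  T2:  M=3  r_T2=2 ✓
  11) CAS  T1:  M=3  r_T1=0 ✗
  12) CAS  T0:  M=3  r_T0=2 ✗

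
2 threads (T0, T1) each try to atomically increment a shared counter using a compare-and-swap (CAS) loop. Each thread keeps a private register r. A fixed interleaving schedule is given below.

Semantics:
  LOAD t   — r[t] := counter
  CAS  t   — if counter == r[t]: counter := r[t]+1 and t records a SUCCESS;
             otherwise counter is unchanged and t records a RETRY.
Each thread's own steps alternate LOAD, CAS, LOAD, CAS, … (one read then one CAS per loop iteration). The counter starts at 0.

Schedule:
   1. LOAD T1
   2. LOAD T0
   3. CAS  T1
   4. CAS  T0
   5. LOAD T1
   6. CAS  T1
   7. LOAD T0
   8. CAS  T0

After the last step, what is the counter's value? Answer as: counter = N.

[1] T1.load  rd  (counter 0, T1.r 0)
[2] T0.load  rd  (counter 0, T0.r 0)
[3] T1.cas  hit  (counter 1, T1.r 0)
[4] T0.cas  miss  (counter 1, T0.r 0)
[5] T1.load  rd  (counter 1, T1.r 1)
[6] T1.cas  hit  (counter 2, T1.r 1)
[7] T0.load  rd  (counter 2, T0.r 2)
[8] T0.cas  hit  (counter 3, T0.r 2)

counter = 3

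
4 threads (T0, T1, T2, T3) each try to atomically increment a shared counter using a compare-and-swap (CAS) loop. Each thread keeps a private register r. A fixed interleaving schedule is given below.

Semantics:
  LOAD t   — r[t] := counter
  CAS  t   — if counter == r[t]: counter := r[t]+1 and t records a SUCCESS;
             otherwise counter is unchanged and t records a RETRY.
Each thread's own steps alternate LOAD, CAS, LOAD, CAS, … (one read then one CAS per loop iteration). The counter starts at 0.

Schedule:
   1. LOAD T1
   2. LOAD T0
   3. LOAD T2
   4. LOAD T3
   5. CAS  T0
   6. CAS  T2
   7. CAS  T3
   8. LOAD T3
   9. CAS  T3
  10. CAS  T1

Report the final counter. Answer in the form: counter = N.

counter = 2

step 1: T1 LOAD ⇒ load; ctr=0 reg=0
step 2: T0 LOAD ⇒ load; ctr=0 reg=0
step 3: T2 LOAD ⇒ load; ctr=0 reg=0
step 4: T3 LOAD ⇒ load; ctr=0 reg=0
step 5: T0 CAS ⇒ ok; ctr=1 reg=0
step 6: T2 CAS ⇒ retry; ctr=1 reg=0
step 7: T3 CAS ⇒ retry; ctr=1 reg=0
step 8: T3 LOAD ⇒ load; ctr=1 reg=1
step 9: T3 CAS ⇒ ok; ctr=2 reg=1
step 10: T1 CAS ⇒ retry; ctr=2 reg=0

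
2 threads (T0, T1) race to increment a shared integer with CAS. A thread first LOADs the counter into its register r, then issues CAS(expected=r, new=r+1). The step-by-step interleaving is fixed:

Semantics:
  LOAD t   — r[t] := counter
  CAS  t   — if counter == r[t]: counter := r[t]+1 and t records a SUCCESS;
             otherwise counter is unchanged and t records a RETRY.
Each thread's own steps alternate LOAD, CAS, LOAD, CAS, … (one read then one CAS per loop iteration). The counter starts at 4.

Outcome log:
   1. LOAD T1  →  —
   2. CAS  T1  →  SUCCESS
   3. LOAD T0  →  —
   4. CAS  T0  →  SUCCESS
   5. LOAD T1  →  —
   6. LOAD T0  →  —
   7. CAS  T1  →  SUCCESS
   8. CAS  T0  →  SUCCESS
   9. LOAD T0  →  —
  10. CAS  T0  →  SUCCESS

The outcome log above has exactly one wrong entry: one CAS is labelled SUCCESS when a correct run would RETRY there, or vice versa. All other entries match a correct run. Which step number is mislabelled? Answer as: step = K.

step = 8

Reference trace:
   1) LOAD T1:  M=4  r_T1=4
   2) CAS  T1:  M=5  r_T1=4 ✓
   3) LOAD T0:  M=5  r_T0=5
   4) CAS  T0:  M=6  r_T0=5 ✓
   5) LOAD T1:  M=6  r_T1=6
   6) LOAD T0:  M=6  r_T0=6
   7) CAS  T1:  M=7  r_T1=6 ✓
   8) CAS  T0:  M=7  r_T0=6 ✗
   9) LOAD T0:  M=7  r_T0=7
  10) CAS  T0:  M=8  r_T0=7 ✓
Log disagrees first at step 8.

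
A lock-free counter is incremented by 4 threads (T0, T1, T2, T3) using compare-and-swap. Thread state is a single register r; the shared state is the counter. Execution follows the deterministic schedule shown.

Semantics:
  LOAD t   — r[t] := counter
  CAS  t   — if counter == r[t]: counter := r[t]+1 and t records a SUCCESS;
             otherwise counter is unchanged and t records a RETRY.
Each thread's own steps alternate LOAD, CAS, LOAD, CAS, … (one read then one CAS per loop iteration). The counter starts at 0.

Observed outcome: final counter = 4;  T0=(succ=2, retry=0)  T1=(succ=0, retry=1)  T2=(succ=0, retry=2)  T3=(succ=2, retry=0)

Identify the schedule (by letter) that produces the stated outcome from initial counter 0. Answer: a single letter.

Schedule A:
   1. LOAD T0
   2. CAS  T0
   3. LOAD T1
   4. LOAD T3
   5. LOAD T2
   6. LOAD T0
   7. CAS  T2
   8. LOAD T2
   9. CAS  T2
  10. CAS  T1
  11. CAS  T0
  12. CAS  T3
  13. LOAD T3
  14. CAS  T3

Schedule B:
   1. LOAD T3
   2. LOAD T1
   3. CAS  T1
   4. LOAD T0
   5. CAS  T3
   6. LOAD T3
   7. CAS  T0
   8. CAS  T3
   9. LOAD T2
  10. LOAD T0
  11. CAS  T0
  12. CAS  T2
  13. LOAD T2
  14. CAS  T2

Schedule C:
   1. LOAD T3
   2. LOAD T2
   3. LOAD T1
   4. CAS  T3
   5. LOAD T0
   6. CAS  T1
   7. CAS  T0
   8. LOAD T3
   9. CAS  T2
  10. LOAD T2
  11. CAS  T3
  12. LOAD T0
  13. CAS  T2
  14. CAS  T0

C

Tracing schedule C:
   1) LOAD T3:  M=0  r_T3=0
   2) LOAD T2:  M=0  r_T2=0
   3) LOAD T1:  M=0  r_T1=0
   4) CAS  T3:  M=1  r_T3=0 ✓
   5) LOAD T0:  M=1  r_T0=1
   6) CAS  T1:  M=1  r_T1=0 ✗
   7) CAS  T0:  M=2  r_T0=1 ✓
   8) LOAD T3:  M=2  r_T3=2
   9) CAS  T2:  M=2  r_T2=0 ✗
  10) LOAD T2:  M=2  r_T2=2
  11) CAS  T3:  M=3  r_T3=2 ✓
  12) LOAD T0:  M=3  r_T0=3
  13) CAS  T2:  M=3  r_T2=2 ✗
  14) CAS  T0:  M=4  r_T0=3 ✓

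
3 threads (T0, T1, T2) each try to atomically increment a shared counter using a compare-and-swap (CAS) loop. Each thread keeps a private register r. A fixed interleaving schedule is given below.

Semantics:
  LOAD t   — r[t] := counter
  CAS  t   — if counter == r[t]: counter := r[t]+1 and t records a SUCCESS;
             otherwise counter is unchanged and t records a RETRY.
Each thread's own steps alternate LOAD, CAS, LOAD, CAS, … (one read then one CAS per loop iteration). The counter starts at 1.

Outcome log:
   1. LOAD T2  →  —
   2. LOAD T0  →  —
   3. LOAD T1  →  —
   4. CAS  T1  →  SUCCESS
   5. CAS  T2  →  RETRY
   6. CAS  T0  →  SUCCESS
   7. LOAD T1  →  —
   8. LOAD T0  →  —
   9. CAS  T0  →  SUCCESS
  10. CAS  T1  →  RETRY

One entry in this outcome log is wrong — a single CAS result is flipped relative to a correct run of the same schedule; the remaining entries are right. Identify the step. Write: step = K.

step = 6

Re-executing:
#1 T2 reads 1
#2 T0 reads 1
#3 T1 reads 1
#4 T1 CAS(1→2) writes; counter now 2
#5 T2 CAS(1→2) fails; counter now 2
#6 T0 CAS(1→2) fails; counter now 2
#7 T1 reads 2
#8 T0 reads 2
#9 T0 CAS(2→3) writes; counter now 3
#10 T1 CAS(2→3) fails; counter now 3
Log disagrees first at step 6.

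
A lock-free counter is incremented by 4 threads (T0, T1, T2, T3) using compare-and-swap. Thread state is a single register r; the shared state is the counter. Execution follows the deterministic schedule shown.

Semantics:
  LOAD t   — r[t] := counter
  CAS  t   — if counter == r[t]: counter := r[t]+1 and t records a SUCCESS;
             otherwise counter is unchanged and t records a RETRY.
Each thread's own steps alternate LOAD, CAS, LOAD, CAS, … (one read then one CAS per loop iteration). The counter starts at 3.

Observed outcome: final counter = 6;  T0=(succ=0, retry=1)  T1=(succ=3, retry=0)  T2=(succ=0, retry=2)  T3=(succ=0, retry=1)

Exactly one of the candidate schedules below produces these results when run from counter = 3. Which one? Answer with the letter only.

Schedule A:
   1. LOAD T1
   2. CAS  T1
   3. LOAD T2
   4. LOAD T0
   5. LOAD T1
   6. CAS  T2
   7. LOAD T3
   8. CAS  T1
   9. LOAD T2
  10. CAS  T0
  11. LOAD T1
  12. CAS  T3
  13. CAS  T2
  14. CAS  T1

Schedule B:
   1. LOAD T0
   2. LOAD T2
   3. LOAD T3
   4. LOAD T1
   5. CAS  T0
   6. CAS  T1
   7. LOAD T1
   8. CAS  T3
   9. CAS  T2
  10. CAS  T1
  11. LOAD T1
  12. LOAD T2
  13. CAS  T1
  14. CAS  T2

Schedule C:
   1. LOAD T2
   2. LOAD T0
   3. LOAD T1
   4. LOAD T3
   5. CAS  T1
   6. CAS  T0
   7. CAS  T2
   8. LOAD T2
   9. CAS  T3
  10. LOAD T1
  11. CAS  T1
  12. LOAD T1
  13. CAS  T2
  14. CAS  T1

C

Run C:
T2 LOAD — after: cnt=3, r=3 — load
T0 LOAD — after: cnt=3, r=3 — load
T1 LOAD — after: cnt=3, r=3 — load
T3 LOAD — after: cnt=3, r=3 — load
T1 CAS — after: cnt=4, r=3 — ok
T0 CAS — after: cnt=4, r=3 — retry
T2 CAS — after: cnt=4, r=3 — retry
T2 LOAD — after: cnt=4, r=4 — load
T3 CAS — after: cnt=4, r=3 — retry
T1 LOAD — after: cnt=4, r=4 — load
T1 CAS — after: cnt=5, r=4 — ok
T1 LOAD — after: cnt=5, r=5 — load
T2 CAS — after: cnt=5, r=4 — retry
T1 CAS — after: cnt=6, r=5 — ok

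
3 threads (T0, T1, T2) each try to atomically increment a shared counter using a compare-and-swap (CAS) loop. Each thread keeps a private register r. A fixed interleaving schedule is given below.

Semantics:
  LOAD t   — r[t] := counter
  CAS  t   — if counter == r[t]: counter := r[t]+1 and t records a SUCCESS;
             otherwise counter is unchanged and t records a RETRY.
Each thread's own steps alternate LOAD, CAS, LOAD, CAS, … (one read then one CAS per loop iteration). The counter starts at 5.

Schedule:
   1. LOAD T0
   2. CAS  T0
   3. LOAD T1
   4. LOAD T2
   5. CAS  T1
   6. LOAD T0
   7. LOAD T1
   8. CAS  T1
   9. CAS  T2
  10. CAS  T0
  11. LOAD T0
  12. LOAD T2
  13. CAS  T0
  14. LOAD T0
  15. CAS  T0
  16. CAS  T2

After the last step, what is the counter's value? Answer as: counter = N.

#1 T0 reads 5
#2 T0 CAS(5→6) writes; counter now 6
#3 T1 reads 6
#4 T2 reads 6
#5 T1 CAS(6→7) writes; counter now 7
#6 T0 reads 7
#7 T1 reads 7
#8 T1 CAS(7→8) writes; counter now 8
#9 T2 CAS(6→7) fails; counter now 8
#10 T0 CAS(7→8) fails; counter now 8
#11 T0 reads 8
#12 T2 reads 8
#13 T0 CAS(8→9) writes; counter now 9
#14 T0 reads 9
#15 T0 CAS(9→10) writes; counter now 10
#16 T2 CAS(8→9) fails; counter now 10

counter = 10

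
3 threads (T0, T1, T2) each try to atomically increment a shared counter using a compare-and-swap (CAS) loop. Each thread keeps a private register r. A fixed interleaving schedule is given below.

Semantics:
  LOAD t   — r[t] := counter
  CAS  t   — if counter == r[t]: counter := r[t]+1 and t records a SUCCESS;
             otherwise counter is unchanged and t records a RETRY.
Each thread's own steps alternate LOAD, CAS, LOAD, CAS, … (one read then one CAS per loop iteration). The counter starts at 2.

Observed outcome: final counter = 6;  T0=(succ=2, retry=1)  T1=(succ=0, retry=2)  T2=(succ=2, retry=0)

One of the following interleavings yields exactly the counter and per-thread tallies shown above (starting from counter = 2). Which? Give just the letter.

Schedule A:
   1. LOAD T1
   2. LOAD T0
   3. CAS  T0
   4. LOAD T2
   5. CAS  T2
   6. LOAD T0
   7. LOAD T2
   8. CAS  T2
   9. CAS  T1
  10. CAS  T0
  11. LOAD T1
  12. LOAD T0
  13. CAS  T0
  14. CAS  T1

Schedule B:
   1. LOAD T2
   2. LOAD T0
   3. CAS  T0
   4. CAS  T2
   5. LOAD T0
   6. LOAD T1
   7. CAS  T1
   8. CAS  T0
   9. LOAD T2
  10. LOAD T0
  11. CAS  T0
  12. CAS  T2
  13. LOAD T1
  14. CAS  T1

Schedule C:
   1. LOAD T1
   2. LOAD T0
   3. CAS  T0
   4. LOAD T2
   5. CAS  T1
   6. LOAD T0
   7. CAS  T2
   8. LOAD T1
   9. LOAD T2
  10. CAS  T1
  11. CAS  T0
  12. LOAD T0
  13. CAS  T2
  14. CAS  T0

A

Tracing schedule A:
1. LOAD T1 → mem=2 r[T1]=2 [LOAD]
2. LOAD T0 → mem=2 r[T0]=2 [LOAD]
3. CAS T0 → mem=3 r[T0]=2 [OK]
4. LOAD T2 → mem=3 r[T2]=3 [LOAD]
5. CAS T2 → mem=4 r[T2]=3 [OK]
6. LOAD T0 → mem=4 r[T0]=4 [LOAD]
7. LOAD T2 → mem=4 r[T2]=4 [LOAD]
8. CAS T2 → mem=5 r[T2]=4 [OK]
9. CAS T1 → mem=5 r[T1]=2 [RETRY]
10. CAS T0 → mem=5 r[T0]=4 [RETRY]
11. LOAD T1 → mem=5 r[T1]=5 [LOAD]
12. LOAD T0 → mem=5 r[T0]=5 [LOAD]
13. CAS T0 → mem=6 r[T0]=5 [OK]
14. CAS T1 → mem=6 r[T1]=5 [RETRY]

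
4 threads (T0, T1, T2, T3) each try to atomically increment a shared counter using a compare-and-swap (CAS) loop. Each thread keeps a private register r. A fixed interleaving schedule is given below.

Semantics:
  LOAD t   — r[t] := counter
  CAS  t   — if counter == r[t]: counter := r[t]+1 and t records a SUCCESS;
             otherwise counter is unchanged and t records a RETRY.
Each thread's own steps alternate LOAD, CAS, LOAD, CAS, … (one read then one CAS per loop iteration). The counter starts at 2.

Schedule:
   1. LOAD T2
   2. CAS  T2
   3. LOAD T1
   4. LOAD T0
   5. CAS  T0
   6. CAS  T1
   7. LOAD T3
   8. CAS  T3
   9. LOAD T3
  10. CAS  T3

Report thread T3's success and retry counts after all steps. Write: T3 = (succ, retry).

   1) LOAD T2:  M=2  r_T2=2
   2) CAS  T2:  M=3  r_T2=2 ✓
   3) LOAD T1:  M=3  r_T1=3
   4) LOAD T0:  M=3  r_T0=3
   5) CAS  T0:  M=4  r_T0=3 ✓
   6) CAS  T1:  M=4  r_T1=3 ✗
   7) LOAD T3:  M=4  r_T3=4
   8) CAS  T3:  M=5  r_T3=4 ✓
   9) LOAD T3:  M=5  r_T3=5
  10) CAS  T3:  M=6  r_T3=5 ✓

T3 = (2, 0)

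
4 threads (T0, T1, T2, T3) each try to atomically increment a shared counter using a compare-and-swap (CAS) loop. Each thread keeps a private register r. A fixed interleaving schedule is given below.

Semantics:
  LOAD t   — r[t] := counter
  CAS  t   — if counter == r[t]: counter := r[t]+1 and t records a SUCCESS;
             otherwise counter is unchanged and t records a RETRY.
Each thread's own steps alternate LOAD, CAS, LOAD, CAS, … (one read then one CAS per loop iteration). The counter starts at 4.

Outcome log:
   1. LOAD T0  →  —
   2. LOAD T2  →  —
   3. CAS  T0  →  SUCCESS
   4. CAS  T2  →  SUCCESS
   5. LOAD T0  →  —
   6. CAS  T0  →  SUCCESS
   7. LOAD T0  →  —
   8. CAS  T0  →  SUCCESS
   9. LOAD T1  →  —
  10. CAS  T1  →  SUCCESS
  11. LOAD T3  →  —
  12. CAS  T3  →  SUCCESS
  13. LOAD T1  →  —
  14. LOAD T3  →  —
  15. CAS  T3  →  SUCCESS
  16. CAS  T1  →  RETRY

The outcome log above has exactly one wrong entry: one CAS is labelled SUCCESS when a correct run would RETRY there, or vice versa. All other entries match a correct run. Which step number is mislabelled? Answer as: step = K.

step = 4

Correct run:
T0 LOAD — after: cnt=4, r=4 — load
T2 LOAD — after: cnt=4, r=4 — load
T0 CAS — after: cnt=5, r=4 — ok
T2 CAS — after: cnt=5, r=4 — retry
T0 LOAD — after: cnt=5, r=5 — load
T0 CAS — after: cnt=6, r=5 — ok
T0 LOAD — after: cnt=6, r=6 — load
T0 CAS — after: cnt=7, r=6 — ok
T1 LOAD — after: cnt=7, r=7 — load
T1 CAS — after: cnt=8, r=7 — ok
T3 LOAD — after: cnt=8, r=8 — load
T3 CAS — after: cnt=9, r=8 — ok
T1 LOAD — after: cnt=9, r=9 — load
T3 LOAD — after: cnt=9, r=9 — load
T3 CAS — after: cnt=10, r=9 — ok
T1 CAS — after: cnt=10, r=9 — retry
Mismatch at 4.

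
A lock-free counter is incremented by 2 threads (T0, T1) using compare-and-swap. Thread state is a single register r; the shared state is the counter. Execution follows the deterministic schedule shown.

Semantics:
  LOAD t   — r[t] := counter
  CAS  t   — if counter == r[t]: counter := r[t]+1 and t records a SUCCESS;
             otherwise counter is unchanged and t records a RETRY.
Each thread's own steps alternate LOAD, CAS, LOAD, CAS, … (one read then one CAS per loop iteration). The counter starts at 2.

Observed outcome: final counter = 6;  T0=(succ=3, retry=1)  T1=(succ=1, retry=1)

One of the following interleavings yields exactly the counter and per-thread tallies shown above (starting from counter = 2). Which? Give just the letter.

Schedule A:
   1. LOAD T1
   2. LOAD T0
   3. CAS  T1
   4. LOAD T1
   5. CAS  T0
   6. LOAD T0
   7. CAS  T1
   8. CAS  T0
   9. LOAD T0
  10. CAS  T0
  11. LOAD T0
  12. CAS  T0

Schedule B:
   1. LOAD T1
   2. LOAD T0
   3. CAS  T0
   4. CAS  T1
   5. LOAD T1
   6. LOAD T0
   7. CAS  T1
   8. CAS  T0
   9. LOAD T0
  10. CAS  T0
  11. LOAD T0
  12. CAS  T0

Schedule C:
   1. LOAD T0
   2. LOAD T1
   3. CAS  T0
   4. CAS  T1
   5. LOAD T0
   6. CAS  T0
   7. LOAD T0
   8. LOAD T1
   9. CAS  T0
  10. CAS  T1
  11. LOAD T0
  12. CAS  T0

B

Tracing schedule B:
T1 LOAD — after: cnt=2, r=2 — load
T0 LOAD — after: cnt=2, r=2 — load
T0 CAS — after: cnt=3, r=2 — ok
T1 CAS — after: cnt=3, r=2 — retry
T1 LOAD — after: cnt=3, r=3 — load
T0 LOAD — after: cnt=3, r=3 — load
T1 CAS — after: cnt=4, r=3 — ok
T0 CAS — after: cnt=4, r=3 — retry
T0 LOAD — after: cnt=4, r=4 — load
T0 CAS — after: cnt=5, r=4 — ok
T0 LOAD — after: cnt=5, r=5 — load
T0 CAS — after: cnt=6, r=5 — ok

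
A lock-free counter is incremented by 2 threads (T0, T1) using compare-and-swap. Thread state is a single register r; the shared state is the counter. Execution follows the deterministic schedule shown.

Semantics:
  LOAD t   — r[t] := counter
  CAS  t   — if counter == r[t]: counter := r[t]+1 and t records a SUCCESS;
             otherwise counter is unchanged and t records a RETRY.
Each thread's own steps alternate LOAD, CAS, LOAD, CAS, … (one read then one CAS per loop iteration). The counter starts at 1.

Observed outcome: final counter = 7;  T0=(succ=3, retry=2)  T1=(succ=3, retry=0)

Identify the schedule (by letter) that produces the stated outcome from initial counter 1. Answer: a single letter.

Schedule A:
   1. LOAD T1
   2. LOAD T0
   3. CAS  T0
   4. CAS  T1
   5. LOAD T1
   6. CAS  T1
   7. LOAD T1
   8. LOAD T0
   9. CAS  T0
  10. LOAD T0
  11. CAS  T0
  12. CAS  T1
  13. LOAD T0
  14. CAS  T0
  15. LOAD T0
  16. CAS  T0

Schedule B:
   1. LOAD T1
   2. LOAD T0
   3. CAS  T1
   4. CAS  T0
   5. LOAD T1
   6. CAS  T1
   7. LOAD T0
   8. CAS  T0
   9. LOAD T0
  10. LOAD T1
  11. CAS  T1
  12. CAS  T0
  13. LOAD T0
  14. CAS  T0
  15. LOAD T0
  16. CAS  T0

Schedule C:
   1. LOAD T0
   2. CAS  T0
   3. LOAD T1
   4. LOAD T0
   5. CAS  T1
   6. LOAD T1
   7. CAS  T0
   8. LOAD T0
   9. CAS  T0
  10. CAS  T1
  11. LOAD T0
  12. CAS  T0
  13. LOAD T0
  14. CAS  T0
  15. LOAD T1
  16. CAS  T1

B

Simulating candidate B:
step 1: T1 LOAD ⇒ load; ctr=1 reg=1
step 2: T0 LOAD ⇒ load; ctr=1 reg=1
step 3: T1 CAS ⇒ ok; ctr=2 reg=1
step 4: T0 CAS ⇒ retry; ctr=2 reg=1
step 5: T1 LOAD ⇒ load; ctr=2 reg=2
step 6: T1 CAS ⇒ ok; ctr=3 reg=2
step 7: T0 LOAD ⇒ load; ctr=3 reg=3
step 8: T0 CAS ⇒ ok; ctr=4 reg=3
step 9: T0 LOAD ⇒ load; ctr=4 reg=4
step 10: T1 LOAD ⇒ load; ctr=4 reg=4
step 11: T1 CAS ⇒ ok; ctr=5 reg=4
step 12: T0 CAS ⇒ retry; ctr=5 reg=4
step 13: T0 LOAD ⇒ load; ctr=5 reg=5
step 14: T0 CAS ⇒ ok; ctr=6 reg=5
step 15: T0 LOAD ⇒ load; ctr=6 reg=6
step 16: T0 CAS ⇒ ok; ctr=7 reg=6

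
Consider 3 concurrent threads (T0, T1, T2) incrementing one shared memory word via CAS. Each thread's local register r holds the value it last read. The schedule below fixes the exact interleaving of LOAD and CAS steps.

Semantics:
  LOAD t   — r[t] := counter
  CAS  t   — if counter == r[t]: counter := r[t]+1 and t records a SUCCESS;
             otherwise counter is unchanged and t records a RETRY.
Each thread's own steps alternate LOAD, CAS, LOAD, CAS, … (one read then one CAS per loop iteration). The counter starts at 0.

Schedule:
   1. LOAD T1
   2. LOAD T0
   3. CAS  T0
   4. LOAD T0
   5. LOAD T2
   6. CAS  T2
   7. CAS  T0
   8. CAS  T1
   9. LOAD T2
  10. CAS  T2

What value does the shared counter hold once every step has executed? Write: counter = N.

T1 LOAD — after: cnt=0, r=0 — load
T0 LOAD — after: cnt=0, r=0 — load
T0 CAS — after: cnt=1, r=0 — ok
T0 LOAD — after: cnt=1, r=1 — load
T2 LOAD — after: cnt=1, r=1 — load
T2 CAS — after: cnt=2, r=1 — ok
T0 CAS — after: cnt=2, r=1 — retry
T1 CAS — after: cnt=2, r=0 — retry
T2 LOAD — after: cnt=2, r=2 — load
T2 CAS — after: cnt=3, r=2 — ok

counter = 3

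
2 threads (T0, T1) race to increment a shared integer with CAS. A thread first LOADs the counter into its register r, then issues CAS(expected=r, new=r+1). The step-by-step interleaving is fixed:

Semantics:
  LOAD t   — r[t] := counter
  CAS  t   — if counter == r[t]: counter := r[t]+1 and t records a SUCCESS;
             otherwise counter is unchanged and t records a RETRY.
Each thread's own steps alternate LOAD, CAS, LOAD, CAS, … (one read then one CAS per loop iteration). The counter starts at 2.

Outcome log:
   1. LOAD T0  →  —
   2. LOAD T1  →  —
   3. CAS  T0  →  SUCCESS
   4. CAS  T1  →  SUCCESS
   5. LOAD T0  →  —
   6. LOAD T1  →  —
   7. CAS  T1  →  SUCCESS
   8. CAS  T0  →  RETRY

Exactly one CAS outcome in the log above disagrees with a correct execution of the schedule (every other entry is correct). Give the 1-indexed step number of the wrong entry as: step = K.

Re-executing:
#1 T0 reads 2
#2 T1 reads 2
#3 T0 CAS(2→3) writes; counter now 3
#4 T1 CAS(2→3) fails; counter now 3
#5 T0 reads 3
#6 T1 reads 3
#7 T1 CAS(3→4) writes; counter now 4
#8 T0 CAS(3→4) fails; counter now 4
Log disagrees first at step 4.

step = 4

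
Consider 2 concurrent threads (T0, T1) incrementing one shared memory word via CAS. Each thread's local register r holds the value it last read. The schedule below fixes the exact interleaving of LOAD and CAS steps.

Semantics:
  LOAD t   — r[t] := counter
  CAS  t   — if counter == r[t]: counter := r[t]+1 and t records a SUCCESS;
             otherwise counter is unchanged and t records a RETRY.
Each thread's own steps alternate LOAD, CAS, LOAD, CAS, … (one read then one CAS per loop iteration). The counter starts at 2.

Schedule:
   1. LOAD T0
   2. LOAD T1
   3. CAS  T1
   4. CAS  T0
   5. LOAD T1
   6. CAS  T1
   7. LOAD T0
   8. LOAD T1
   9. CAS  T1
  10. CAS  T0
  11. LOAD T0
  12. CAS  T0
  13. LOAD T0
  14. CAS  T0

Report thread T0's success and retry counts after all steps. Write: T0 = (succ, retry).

T0 = (2, 2)

   1) LOAD T0:  M=2  r_T0=2
   2) LOAD T1:  M=2  r_T1=2
   3) CAS  T1:  M=3  r_T1=2 ✓
   4) CAS  T0:  M=3  r_T0=2 ✗
   5) LOAD T1:  M=3  r_T1=3
   6) CAS  T1:  M=4  r_T1=3 ✓
   7) LOAD T0:  M=4  r_T0=4
   8) LOAD T1:  M=4  r_T1=4
   9) CAS  T1:  M=5  r_T1=4 ✓
  10) CAS  T0:  M=5  r_T0=4 ✗
  11) LOAD T0:  M=5  r_T0=5
  12) CAS  T0:  M=6  r_T0=5 ✓
  13) LOAD T0:  M=6  r_T0=6
  14) CAS  T0:  M=7  r_T0=6 ✓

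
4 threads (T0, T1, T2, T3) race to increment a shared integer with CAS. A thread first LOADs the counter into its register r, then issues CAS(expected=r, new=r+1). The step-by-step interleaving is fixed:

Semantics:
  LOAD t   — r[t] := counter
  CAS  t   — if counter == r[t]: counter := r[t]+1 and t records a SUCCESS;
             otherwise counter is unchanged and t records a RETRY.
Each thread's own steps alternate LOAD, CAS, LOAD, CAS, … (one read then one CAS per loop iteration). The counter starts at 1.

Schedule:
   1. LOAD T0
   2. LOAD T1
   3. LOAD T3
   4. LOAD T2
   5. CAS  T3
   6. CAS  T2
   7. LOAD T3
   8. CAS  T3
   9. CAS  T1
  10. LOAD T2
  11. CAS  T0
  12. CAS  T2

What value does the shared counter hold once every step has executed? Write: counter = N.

counter = 4

1. LOAD T0 → mem=1 r[T0]=1 [LOAD]
2. LOAD T1 → mem=1 r[T1]=1 [LOAD]
3. LOAD T3 → mem=1 r[T3]=1 [LOAD]
4. LOAD T2 → mem=1 r[T2]=1 [LOAD]
5. CAS T3 → mem=2 r[T3]=1 [OK]
6. CAS T2 → mem=2 r[T2]=1 [RETRY]
7. LOAD T3 → mem=2 r[T3]=2 [LOAD]
8. CAS T3 → mem=3 r[T3]=2 [OK]
9. CAS T1 → mem=3 r[T1]=1 [RETRY]
10. LOAD T2 → mem=3 r[T2]=3 [LOAD]
11. CAS T0 → mem=3 r[T0]=1 [RETRY]
12. CAS T2 → mem=4 r[T2]=3 [OK]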